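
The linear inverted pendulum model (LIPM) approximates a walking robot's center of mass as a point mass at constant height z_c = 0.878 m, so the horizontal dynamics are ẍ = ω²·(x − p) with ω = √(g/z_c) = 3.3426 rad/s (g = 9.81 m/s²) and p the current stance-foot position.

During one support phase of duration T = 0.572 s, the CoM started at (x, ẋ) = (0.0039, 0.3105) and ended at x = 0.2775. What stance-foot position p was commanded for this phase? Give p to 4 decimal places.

ωT = 3.3426·0.572 = 1.911967; cosh(ωT) = 3.457088, sinh(ωT) = 3.309299
x(T) = p + (x₀−p)·cosh(ωT) + (ẋ₀/ω)·sinh(ωT) ⇒ p·(1 − cosh) = x(T) − x₀·cosh − (ẋ₀/ω)·sinh
numerator   = 0.2775 − (0.0039)·3.457088 − (0.3105/3.3426)·3.309299 = -0.043389
denominator = 1 − 3.457088 = -2.457088
p = -0.043389 / -2.457088 = 0.0177

p = 0.0177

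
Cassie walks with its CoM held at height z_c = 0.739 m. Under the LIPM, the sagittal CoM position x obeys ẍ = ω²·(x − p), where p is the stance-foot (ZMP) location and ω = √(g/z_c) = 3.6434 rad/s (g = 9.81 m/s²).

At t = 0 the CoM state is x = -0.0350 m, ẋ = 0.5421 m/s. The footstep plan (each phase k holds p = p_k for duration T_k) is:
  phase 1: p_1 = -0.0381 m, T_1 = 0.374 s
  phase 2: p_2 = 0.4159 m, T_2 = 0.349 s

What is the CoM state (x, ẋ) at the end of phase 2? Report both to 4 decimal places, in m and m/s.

phase 1: p=-0.0381, T=0.374, ωT=1.362632, cosh=2.081223, sinh=1.825237; start (x,ẋ)=(-0.035000, 0.542100) → end (x,ẋ)=(0.239928, 1.148846)
phase 2: p=0.4159, T=0.349, ωT=1.271547, cosh=1.923381, sinh=1.642983; start (x,ẋ)=(0.239928, 1.148846) → end (x,ẋ)=(0.595509, 1.156293)

x = 0.5955, ẋ = 1.1563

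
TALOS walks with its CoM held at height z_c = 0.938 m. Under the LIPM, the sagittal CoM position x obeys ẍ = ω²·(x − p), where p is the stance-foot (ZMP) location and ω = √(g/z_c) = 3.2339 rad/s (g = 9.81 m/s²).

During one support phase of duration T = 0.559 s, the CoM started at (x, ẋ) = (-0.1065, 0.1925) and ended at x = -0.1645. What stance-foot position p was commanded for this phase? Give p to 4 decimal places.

ωT = 3.2339·0.559 = 1.807750; cosh(ωT) = 3.130369, sinh(ωT) = 2.966346
x(T) = p + (x₀−p)·cosh(ωT) + (ẋ₀/ω)·sinh(ωT) ⇒ p·(1 − cosh) = x(T) − x₀·cosh − (ẋ₀/ω)·sinh
numerator   = -0.1645 − (-0.1065)·3.130369 − (0.1925/3.2339)·2.966346 = -0.007689
denominator = 1 − 3.130369 = -2.130369
p = -0.007689 / -2.130369 = 0.0036

p = 0.0036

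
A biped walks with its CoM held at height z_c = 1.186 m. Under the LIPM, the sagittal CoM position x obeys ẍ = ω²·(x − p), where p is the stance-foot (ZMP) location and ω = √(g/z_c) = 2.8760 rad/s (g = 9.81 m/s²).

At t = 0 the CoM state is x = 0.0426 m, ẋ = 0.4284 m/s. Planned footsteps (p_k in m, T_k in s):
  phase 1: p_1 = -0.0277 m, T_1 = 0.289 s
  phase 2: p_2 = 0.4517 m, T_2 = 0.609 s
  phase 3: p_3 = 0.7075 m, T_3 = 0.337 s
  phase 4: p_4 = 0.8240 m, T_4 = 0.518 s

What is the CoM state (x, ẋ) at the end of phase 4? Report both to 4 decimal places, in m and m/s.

phase 1: p=-0.0277, T=0.289, ωT=0.831164, cosh=1.365766, sinh=0.930224; start (x,ẋ)=(0.042600, 0.428400) → end (x,ẋ)=(0.206877, 0.773169)
phase 2: p=0.4517, T=0.609, ωT=1.751484, cosh=2.968333, sinh=2.794816; start (x,ẋ)=(0.206877, 0.773169) → end (x,ẋ)=(0.476327, 0.327160)
phase 3: p=0.7075, T=0.337, ωT=0.969212, cosh=1.507624, sinh=1.128242; start (x,ẋ)=(0.476327, 0.327160) → end (x,ẋ)=(0.487321, -0.256882)
phase 4: p=0.8240, T=0.518, ωT=1.489768, cosh=2.330746, sinh=2.105321; start (x,ẋ)=(0.487321, -0.256882) → end (x,ẋ)=(-0.148758, -2.637282)

x = -0.1488, ẋ = -2.6373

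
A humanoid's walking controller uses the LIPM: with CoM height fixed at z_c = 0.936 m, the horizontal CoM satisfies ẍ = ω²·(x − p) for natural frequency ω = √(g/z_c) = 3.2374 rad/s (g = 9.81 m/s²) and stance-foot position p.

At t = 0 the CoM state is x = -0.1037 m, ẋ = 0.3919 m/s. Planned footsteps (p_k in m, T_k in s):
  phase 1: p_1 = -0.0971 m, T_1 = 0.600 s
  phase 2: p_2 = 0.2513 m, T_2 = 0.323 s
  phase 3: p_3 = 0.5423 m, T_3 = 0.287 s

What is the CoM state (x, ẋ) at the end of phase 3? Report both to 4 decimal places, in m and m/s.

phase 1: p=-0.0971, T=0.600, ωT=1.942440, cosh=3.559552, sinh=3.416199; start (x,ẋ)=(-0.103700, 0.391900) → end (x,ẋ)=(0.292951, 1.321995)
phase 2: p=0.2513, T=0.323, ωT=1.045680, cosh=1.598393, sinh=1.246940; start (x,ẋ)=(0.292951, 1.321995) → end (x,ẋ)=(0.827064, 2.281207)
phase 3: p=0.5423, T=0.287, ωT=0.929134, cosh=1.463605, sinh=1.068710; start (x,ẋ)=(0.827064, 2.281207) → end (x,ẋ)=(1.712140, 4.324026)

x = 1.7121, ẋ = 4.3240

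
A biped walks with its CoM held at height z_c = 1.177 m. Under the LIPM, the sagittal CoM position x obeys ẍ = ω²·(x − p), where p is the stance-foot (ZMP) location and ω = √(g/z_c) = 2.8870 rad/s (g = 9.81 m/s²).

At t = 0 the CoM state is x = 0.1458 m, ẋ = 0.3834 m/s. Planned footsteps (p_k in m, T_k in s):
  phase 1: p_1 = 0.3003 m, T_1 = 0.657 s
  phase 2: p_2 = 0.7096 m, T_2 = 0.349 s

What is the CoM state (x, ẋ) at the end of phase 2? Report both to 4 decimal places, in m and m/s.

phase 1: p=0.3003, T=0.657, ωT=1.896759, cosh=3.407157, sinh=3.257103; start (x,ẋ)=(0.145800, 0.383400) → end (x,ẋ)=(0.206445, -0.146499)
phase 2: p=0.7096, T=0.349, ωT=1.007563, cosh=1.552013, sinh=1.186905; start (x,ẋ)=(0.206445, -0.146499) → end (x,ẋ)=(-0.131532, -1.951478)

x = -0.1315, ẋ = -1.9515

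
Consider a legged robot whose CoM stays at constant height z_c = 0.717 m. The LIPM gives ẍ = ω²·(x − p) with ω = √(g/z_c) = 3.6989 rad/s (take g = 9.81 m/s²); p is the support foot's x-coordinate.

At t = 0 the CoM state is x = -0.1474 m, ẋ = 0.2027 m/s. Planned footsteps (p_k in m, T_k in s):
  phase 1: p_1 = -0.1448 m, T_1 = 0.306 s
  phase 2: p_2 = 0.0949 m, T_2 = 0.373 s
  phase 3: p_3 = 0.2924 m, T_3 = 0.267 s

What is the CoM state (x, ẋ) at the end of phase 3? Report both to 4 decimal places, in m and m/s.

phase 1: p=-0.1448, T=0.306, ωT=1.131863, cosh=1.711931, sinh=1.389499; start (x,ẋ)=(-0.147400, 0.202700) → end (x,ẋ)=(-0.073106, 0.333645)
phase 2: p=0.0949, T=0.373, ωT=1.379690, cosh=2.112663, sinh=1.861006; start (x,ẋ)=(-0.073106, 0.333645) → end (x,ẋ)=(-0.092176, -0.451621)
phase 3: p=0.2924, T=0.267, ωT=0.987606, cosh=1.528634, sinh=1.156166; start (x,ẋ)=(-0.092176, -0.451621) → end (x,ẋ)=(-0.436639, -2.335018)

x = -0.4366, ẋ = -2.3350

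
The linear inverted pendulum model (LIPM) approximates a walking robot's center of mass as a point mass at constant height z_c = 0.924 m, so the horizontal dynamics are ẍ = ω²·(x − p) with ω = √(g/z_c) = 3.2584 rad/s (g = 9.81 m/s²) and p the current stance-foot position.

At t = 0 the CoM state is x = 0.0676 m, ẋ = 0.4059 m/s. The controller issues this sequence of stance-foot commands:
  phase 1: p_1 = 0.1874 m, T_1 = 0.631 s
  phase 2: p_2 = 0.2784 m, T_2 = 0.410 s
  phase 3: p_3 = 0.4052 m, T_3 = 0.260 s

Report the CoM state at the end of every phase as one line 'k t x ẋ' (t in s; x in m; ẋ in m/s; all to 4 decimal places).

1 0.6310 0.1904 0.1117
2 1.0410 0.1602 -0.2805
3 1.3010 -0.0151 -1.1476

phase 1: p=0.1874, T=0.631, ωT=2.056050, cosh=3.971500, sinh=3.843542; start (x,ẋ)=(0.067600, 0.405900) → end (x,ẋ)=(0.190406, 0.111681)
phase 2: p=0.2784, T=0.410, ωT=1.335944, cosh=2.033247, sinh=1.770337; start (x,ẋ)=(0.190406, 0.111681) → end (x,ẋ)=(0.160164, -0.280518)
phase 3: p=0.4052, T=0.260, ωT=0.847184, cosh=1.380844, sinh=0.952224; start (x,ẋ)=(0.160164, -0.280518) → end (x,ẋ)=(-0.015135, -1.147632)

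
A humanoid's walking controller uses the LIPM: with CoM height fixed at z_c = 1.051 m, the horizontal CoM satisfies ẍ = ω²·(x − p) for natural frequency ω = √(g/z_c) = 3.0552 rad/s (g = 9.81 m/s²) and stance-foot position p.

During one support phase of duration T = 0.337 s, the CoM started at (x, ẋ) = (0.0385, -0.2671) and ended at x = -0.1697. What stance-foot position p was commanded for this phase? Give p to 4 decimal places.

p = 0.2138

ωT = 3.0552·0.337 = 1.029602; cosh(ωT) = 1.578551, sinh(ωT) = 1.221402
x(T) = p + (x₀−p)·cosh(ωT) + (ẋ₀/ω)·sinh(ωT) ⇒ p·(1 − cosh) = x(T) − x₀·cosh − (ẋ₀/ω)·sinh
numerator   = -0.1697 − (0.0385)·1.578551 − (-0.2671/3.0552)·1.221402 = -0.123693
denominator = 1 − 1.578551 = -0.578551
p = -0.123693 / -0.578551 = 0.2138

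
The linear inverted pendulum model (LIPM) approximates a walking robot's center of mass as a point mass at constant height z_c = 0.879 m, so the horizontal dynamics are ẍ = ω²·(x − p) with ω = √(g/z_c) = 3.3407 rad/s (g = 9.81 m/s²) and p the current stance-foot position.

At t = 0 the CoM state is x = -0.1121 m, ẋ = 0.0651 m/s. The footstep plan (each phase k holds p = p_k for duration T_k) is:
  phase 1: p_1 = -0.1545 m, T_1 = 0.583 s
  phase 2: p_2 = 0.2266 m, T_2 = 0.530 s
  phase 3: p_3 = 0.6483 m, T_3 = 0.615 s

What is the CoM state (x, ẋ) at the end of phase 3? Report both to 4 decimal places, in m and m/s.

x = 0.1832, ẋ = -1.3457

phase 1: p=-0.1545, T=0.583, ωT=1.947628, cosh=3.577324, sinh=3.434712; start (x,ẋ)=(-0.112100, 0.065100) → end (x,ẋ)=(0.064111, 0.719396)
phase 2: p=0.2266, T=0.530, ωT=1.770571, cosh=3.022221, sinh=2.851985; start (x,ẋ)=(0.064111, 0.719396) → end (x,ẋ)=(0.349676, 0.626034)
phase 3: p=0.6483, T=0.615, ωT=2.054530, cosh=3.965663, sinh=3.837510; start (x,ẋ)=(0.349676, 0.626034) → end (x,ẋ)=(0.183191, -1.345714)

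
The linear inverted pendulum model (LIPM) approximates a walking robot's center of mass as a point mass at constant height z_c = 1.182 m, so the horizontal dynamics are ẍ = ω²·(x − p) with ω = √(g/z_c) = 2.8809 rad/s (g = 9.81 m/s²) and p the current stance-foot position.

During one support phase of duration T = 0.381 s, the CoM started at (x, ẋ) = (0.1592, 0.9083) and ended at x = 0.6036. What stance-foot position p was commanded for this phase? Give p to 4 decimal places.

p = 0.1223

ωT = 2.8809·0.381 = 1.097623; cosh(ωT) = 1.665348, sinh(ωT) = 1.331685
x(T) = p + (x₀−p)·cosh(ωT) + (ẋ₀/ω)·sinh(ωT) ⇒ p·(1 − cosh) = x(T) − x₀·cosh − (ẋ₀/ω)·sinh
numerator   = 0.6036 − (0.1592)·1.665348 − (0.9083/2.8809)·1.331685 = -0.081382
denominator = 1 − 1.665348 = -0.665348
p = -0.081382 / -0.665348 = 0.1223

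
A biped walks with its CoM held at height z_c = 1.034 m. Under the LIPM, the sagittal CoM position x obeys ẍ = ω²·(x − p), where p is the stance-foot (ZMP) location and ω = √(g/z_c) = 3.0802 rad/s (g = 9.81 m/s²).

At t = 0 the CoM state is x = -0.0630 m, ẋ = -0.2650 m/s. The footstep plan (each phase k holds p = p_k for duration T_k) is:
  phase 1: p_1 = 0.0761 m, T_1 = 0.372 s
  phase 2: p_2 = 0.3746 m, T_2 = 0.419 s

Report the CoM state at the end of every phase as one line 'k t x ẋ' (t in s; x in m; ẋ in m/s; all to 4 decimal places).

phase 1: p=0.0761, T=0.372, ωT=1.145834, cosh=1.731512, sinh=1.413553; start (x,ẋ)=(-0.063000, -0.265000) → end (x,ẋ)=(-0.286366, -1.064496)
phase 2: p=0.3746, T=0.419, ωT=1.290604, cosh=1.955043, sinh=1.679938; start (x,ẋ)=(-0.286366, -1.064496) → end (x,ẋ)=(-1.498192, -5.501333)

1 0.3720 -0.2864 -1.0645
2 0.7910 -1.4982 -5.5013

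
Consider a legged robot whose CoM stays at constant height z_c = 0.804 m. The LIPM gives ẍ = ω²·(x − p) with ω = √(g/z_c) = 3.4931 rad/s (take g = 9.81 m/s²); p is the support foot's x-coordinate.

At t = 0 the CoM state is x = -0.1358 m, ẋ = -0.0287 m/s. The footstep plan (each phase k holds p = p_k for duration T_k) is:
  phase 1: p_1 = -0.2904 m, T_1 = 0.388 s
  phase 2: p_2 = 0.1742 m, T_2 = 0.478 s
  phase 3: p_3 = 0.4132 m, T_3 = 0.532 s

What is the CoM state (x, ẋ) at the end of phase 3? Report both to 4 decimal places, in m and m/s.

phase 1: p=-0.2904, T=0.388, ωT=1.355323, cosh=2.067938, sinh=1.810074; start (x,ẋ)=(-0.135800, -0.028700) → end (x,ẋ)=(0.014431, 0.918150)
phase 2: p=0.1742, T=0.478, ωT=1.669702, cosh=2.749444, sinh=2.561140; start (x,ẋ)=(0.014431, 0.918150) → end (x,ẋ)=(0.408113, 1.095061)
phase 3: p=0.4132, T=0.532, ωT=1.858329, cosh=3.284473, sinh=3.128540; start (x,ẋ)=(0.408113, 1.095061) → end (x,ẋ)=(1.377266, 3.541106)

x = 1.3773, ẋ = 3.5411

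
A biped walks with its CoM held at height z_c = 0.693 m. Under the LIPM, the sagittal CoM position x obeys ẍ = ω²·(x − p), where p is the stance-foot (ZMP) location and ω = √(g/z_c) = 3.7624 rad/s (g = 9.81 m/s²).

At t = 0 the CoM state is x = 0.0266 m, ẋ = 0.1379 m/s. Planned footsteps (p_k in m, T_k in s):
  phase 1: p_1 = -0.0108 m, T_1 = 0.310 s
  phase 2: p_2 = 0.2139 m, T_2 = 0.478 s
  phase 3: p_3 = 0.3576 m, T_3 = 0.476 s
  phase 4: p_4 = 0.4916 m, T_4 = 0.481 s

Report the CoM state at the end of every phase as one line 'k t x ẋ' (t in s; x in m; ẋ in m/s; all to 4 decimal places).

1 0.3100 0.1082 0.4468
2 0.7880 0.2347 0.2179
3 1.2640 0.1476 -0.6766
4 1.7450 -1.1218 -5.9692

phase 1: p=-0.0108, T=0.310, ωT=1.166344, cosh=1.760869, sinh=1.449365; start (x,ẋ)=(0.026600, 0.137900) → end (x,ẋ)=(0.108179, 0.446770)
phase 2: p=0.2139, T=0.478, ωT=1.798427, cosh=3.102850, sinh=2.937290; start (x,ẋ)=(0.108179, 0.446770) → end (x,ẋ)=(0.234654, 0.217906)
phase 3: p=0.3576, T=0.476, ωT=1.790902, cosh=3.080835, sinh=2.914025; start (x,ẋ)=(0.234654, 0.217906) → end (x,ẋ)=(0.147596, -0.676609)
phase 4: p=0.4916, T=0.481, ωT=1.809714, cosh=3.136202, sinh=2.972501; start (x,ẋ)=(0.147596, -0.676609) → end (x,ẋ)=(-1.121825, -5.969235)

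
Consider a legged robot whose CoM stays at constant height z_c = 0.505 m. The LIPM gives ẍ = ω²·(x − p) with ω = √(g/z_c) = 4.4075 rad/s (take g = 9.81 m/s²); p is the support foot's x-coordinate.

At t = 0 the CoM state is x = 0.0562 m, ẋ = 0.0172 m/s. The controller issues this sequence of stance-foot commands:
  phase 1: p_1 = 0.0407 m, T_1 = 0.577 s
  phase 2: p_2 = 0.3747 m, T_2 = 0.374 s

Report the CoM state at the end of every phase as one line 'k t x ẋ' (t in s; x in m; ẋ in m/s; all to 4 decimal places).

1 0.5770 0.1645 0.5418
2 0.9510 0.1160 -0.8580

phase 1: p=0.0407, T=0.577, ωT=2.543127, cosh=6.399004, sinh=6.320384; start (x,ẋ)=(0.056200, 0.017200) → end (x,ẋ)=(0.164549, 0.541848)
phase 2: p=0.3747, T=0.374, ωT=1.648405, cosh=2.695519, sinh=2.503162; start (x,ẋ)=(0.164549, 0.541848) → end (x,ẋ)=(0.115968, -0.857964)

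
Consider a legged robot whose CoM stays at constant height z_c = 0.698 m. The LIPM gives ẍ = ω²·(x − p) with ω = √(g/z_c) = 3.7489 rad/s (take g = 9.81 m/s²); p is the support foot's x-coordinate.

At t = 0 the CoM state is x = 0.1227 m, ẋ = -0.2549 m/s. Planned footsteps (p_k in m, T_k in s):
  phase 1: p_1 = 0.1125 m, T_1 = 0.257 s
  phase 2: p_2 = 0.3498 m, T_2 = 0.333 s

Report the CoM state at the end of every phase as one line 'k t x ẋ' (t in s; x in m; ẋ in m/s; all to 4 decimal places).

1 0.2570 0.0517 -0.3398
2 0.5900 -0.3573 -2.4278

phase 1: p=0.1125, T=0.257, ωT=0.963467, cosh=1.501168, sinh=1.119600; start (x,ẋ)=(0.122700, -0.254900) → end (x,ẋ)=(0.051687, -0.339835)
phase 2: p=0.3498, T=0.333, ωT=1.248384, cosh=1.885837, sinh=1.598869; start (x,ẋ)=(0.051687, -0.339835) → end (x,ẋ)=(-0.357330, -2.427766)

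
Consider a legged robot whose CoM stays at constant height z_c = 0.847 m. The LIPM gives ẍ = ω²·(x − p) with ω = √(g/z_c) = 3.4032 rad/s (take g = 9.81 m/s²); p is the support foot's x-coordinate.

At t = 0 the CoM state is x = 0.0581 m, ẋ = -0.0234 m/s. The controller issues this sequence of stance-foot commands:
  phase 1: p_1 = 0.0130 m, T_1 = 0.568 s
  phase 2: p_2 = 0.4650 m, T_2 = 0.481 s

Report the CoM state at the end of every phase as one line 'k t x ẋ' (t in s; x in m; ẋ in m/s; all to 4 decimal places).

1 0.5680 0.1488 0.4367
2 1.0490 -0.0610 -1.4957

phase 1: p=0.0130, T=0.568, ωT=1.933018, cosh=3.527521, sinh=3.382810; start (x,ẋ)=(0.058100, -0.023400) → end (x,ẋ)=(0.148831, 0.436664)
phase 2: p=0.4650, T=0.481, ωT=1.636939, cosh=2.666995, sinh=2.472420; start (x,ẋ)=(0.148831, 0.436664) → end (x,ẋ)=(-0.060984, -1.495705)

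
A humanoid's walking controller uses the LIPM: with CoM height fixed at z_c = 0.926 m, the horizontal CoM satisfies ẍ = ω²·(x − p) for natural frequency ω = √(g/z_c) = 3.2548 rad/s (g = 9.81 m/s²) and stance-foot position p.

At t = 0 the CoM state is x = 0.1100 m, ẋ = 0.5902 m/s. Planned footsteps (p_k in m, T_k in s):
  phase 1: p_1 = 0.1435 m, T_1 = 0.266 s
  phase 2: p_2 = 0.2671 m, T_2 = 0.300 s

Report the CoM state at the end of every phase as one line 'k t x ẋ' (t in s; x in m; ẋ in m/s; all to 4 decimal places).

1 0.2660 0.2740 0.7189
2 0.5660 0.5292 1.1153

phase 1: p=0.1435, T=0.266, ωT=0.865777, cosh=1.398788, sinh=0.978064; start (x,ẋ)=(0.110000, 0.590200) → end (x,ẋ)=(0.273995, 0.718921)
phase 2: p=0.2671, T=0.300, ωT=0.976440, cosh=1.515819, sinh=1.139169; start (x,ẋ)=(0.273995, 0.718921) → end (x,ẋ)=(0.529171, 1.115319)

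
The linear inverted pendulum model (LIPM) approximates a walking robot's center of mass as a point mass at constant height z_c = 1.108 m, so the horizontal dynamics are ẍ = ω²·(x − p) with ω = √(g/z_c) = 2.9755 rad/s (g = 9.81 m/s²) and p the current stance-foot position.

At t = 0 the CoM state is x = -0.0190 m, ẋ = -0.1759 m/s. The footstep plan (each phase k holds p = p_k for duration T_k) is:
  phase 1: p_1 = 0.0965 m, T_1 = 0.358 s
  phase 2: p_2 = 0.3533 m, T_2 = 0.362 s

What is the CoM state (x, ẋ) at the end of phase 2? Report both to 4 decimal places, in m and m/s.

phase 1: p=0.0965, T=0.358, ωT=1.065229, cosh=1.623076, sinh=1.278427; start (x,ẋ)=(-0.019000, -0.175900) → end (x,ẋ)=(-0.166541, -0.724856)
phase 2: p=0.3533, T=0.362, ωT=1.077131, cosh=1.638407, sinh=1.297836; start (x,ẋ)=(-0.166541, -0.724856) → end (x,ẋ)=(-0.814575, -3.195086)

x = -0.8146, ẋ = -3.1951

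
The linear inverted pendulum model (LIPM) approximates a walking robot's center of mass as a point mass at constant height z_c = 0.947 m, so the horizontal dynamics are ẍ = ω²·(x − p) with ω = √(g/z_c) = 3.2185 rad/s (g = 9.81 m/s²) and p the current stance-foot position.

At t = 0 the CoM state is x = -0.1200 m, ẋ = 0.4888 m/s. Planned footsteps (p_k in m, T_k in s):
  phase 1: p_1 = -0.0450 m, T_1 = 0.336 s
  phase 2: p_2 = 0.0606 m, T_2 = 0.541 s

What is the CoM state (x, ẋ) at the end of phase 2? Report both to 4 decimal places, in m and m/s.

phase 1: p=-0.0450, T=0.336, ωT=1.081416, cosh=1.643984, sinh=1.304869; start (x,ẋ)=(-0.120000, 0.488800) → end (x,ẋ)=(0.029874, 0.488600)
phase 2: p=0.0606, T=0.541, ωT=1.741209, cosh=2.939771, sinh=2.764462; start (x,ẋ)=(0.029874, 0.488600) → end (x,ẋ)=(0.389946, 1.162992)

x = 0.3899, ẋ = 1.1630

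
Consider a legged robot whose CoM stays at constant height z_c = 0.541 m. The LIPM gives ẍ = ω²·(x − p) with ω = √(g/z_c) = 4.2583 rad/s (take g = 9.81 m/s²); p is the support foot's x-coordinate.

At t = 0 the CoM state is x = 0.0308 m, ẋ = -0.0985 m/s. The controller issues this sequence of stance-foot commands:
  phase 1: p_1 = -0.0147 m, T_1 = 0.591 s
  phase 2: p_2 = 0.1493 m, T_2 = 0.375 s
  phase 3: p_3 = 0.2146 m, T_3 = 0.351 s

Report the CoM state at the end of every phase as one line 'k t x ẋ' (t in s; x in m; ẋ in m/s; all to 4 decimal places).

1 0.5910 0.1266 0.5782
2 0.9660 0.4124 1.2571
3 1.3170 1.3026 4.7263

phase 1: p=-0.0147, T=0.591, ωT=2.516655, cosh=6.233913, sinh=6.153184; start (x,ẋ)=(0.030800, -0.098500) → end (x,ẋ)=(0.126612, 0.578155)
phase 2: p=0.1493, T=0.375, ωT=1.596863, cosh=2.570024, sinh=2.367493; start (x,ẋ)=(0.126612, 0.578155) → end (x,ẋ)=(0.412429, 1.257143)
phase 3: p=0.2146, T=0.351, ωT=1.494663, cosh=2.341080, sinh=2.116756; start (x,ẋ)=(0.412429, 1.257143) → end (x,ẋ)=(1.302645, 4.726257)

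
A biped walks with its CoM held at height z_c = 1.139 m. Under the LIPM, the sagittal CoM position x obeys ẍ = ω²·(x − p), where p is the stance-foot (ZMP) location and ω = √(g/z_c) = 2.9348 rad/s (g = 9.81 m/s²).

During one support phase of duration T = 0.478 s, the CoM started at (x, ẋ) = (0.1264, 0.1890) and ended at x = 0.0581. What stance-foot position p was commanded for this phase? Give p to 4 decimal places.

p = 0.2919

ωT = 2.9348·0.478 = 1.402834; cosh(ωT) = 2.156305, sinh(ωT) = 1.910406
x(T) = p + (x₀−p)·cosh(ωT) + (ẋ₀/ω)·sinh(ωT) ⇒ p·(1 − cosh) = x(T) − x₀·cosh − (ẋ₀/ω)·sinh
numerator   = 0.0581 − (0.1264)·2.156305 − (0.1890/2.9348)·1.910406 = -0.337486
denominator = 1 − 2.156305 = -1.156305
p = -0.337486 / -1.156305 = 0.2919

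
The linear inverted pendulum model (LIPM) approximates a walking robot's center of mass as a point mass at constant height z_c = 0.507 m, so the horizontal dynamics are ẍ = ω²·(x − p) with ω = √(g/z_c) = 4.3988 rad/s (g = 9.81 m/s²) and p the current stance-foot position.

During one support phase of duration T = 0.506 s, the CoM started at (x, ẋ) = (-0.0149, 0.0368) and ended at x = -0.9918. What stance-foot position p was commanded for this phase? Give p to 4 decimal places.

ωT = 4.3988·0.506 = 2.225793; cosh(ωT) = 4.684402, sinh(ωT) = 4.576420
x(T) = p + (x₀−p)·cosh(ωT) + (ẋ₀/ω)·sinh(ωT) ⇒ p·(1 − cosh) = x(T) − x₀·cosh − (ẋ₀/ω)·sinh
numerator   = -0.9918 − (-0.0149)·4.684402 − (0.0368/4.3988)·4.576420 = -0.960288
denominator = 1 − 4.684402 = -3.684402
p = -0.960288 / -3.684402 = 0.2606

p = 0.2606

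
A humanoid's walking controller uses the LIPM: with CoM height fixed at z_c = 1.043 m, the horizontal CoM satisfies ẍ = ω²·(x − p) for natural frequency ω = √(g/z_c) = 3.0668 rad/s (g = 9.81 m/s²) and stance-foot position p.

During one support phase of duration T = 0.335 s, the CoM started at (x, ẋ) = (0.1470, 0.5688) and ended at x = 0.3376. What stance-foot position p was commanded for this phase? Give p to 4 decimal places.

p = 0.2083

ωT = 3.0668·0.335 = 1.027378; cosh(ωT) = 1.575838, sinh(ωT) = 1.217893
x(T) = p + (x₀−p)·cosh(ωT) + (ẋ₀/ω)·sinh(ωT) ⇒ p·(1 − cosh) = x(T) − x₀·cosh − (ẋ₀/ω)·sinh
numerator   = 0.3376 − (0.1470)·1.575838 − (0.5688/3.0668)·1.217893 = -0.119931
denominator = 1 − 1.575838 = -0.575838
p = -0.119931 / -0.575838 = 0.2083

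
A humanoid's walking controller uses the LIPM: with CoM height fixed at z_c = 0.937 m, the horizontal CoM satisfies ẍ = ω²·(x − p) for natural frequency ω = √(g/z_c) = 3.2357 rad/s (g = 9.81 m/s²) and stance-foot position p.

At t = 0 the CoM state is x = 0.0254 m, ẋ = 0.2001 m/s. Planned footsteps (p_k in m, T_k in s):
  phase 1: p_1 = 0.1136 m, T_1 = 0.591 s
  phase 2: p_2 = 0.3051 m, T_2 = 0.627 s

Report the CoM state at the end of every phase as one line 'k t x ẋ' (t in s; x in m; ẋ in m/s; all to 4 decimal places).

1 0.5910 0.0133 -0.2528
2 1.2180 -1.1155 -4.5057

phase 1: p=0.1136, T=0.591, ωT=1.912299, cosh=3.458185, sinh=3.310445; start (x,ẋ)=(0.025400, 0.200100) → end (x,ẋ)=(0.013310, -0.252781)
phase 2: p=0.3051, T=0.627, ωT=2.028784, cosh=3.868164, sinh=3.736669; start (x,ẋ)=(0.013310, -0.252781) → end (x,ẋ)=(-1.115508, -4.505750)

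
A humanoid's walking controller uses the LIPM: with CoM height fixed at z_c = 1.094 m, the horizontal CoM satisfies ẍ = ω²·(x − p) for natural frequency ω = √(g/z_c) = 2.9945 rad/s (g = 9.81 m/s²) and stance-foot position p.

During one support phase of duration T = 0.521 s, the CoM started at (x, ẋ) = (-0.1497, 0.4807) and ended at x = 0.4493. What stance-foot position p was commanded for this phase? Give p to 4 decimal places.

p = -0.3072

ωT = 2.9945·0.521 = 1.560134; cosh(ωT) = 2.484785, sinh(ωT) = 2.274677
x(T) = p + (x₀−p)·cosh(ωT) + (ẋ₀/ω)·sinh(ωT) ⇒ p·(1 − cosh) = x(T) − x₀·cosh − (ẋ₀/ω)·sinh
numerator   = 0.4493 − (-0.1497)·2.484785 − (0.4807/2.9945)·2.274677 = 0.456124
denominator = 1 − 2.484785 = -1.484785
p = 0.456124 / -1.484785 = -0.3072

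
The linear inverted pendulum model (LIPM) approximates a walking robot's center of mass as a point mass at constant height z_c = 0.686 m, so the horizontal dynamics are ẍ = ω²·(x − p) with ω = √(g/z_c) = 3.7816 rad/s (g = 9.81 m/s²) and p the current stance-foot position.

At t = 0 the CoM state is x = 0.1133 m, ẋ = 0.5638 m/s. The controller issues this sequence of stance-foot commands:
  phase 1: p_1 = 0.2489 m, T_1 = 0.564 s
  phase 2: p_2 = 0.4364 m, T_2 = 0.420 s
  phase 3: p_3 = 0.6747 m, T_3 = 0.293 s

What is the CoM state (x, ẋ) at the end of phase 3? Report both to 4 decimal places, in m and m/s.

x = -0.2789, ẋ = -3.2522

phase 1: p=0.2489, T=0.564, ωT=2.132822, cosh=4.278576, sinh=4.160074; start (x,ẋ)=(0.113300, 0.563800) → end (x,ẋ)=(0.288952, 0.279038)
phase 2: p=0.4364, T=0.420, ωT=1.588272, cosh=2.549780, sinh=2.345502; start (x,ẋ)=(0.288952, 0.279038) → end (x,ẋ)=(0.233510, -0.596343)
phase 3: p=0.6747, T=0.293, ωT=1.108009, cosh=1.679269, sinh=1.349053; start (x,ẋ)=(0.233510, -0.596343) → end (x,ẋ)=(-0.278916, -3.252184)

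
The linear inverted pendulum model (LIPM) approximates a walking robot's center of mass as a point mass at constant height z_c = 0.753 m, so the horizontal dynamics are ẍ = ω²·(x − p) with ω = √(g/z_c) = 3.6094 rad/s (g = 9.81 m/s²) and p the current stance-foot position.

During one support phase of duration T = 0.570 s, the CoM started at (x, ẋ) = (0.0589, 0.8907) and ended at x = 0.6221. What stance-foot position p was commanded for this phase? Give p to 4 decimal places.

p = 0.1888

ωT = 3.6094·0.570 = 2.057358; cosh(ωT) = 3.976530, sinh(ωT) = 3.848738
x(T) = p + (x₀−p)·cosh(ωT) + (ẋ₀/ω)·sinh(ωT) ⇒ p·(1 − cosh) = x(T) − x₀·cosh − (ẋ₀/ω)·sinh
numerator   = 0.6221 − (0.0589)·3.976530 − (0.8907/3.6094)·3.848738 = -0.561880
denominator = 1 − 3.976530 = -2.976530
p = -0.561880 / -2.976530 = 0.1888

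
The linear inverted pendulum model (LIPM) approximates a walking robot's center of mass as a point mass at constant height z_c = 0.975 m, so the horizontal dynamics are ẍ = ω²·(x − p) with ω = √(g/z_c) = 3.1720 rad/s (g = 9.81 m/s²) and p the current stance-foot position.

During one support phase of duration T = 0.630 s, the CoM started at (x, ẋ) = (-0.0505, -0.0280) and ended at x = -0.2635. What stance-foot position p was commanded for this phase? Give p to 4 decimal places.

p = 0.0152

ωT = 3.1720·0.630 = 1.998360; cosh(ωT) = 3.756253, sinh(ωT) = 3.620695
x(T) = p + (x₀−p)·cosh(ωT) + (ẋ₀/ω)·sinh(ωT) ⇒ p·(1 − cosh) = x(T) − x₀·cosh − (ẋ₀/ω)·sinh
numerator   = -0.2635 − (-0.0505)·3.756253 − (-0.0280/3.1720)·3.620695 = -0.041848
denominator = 1 − 3.756253 = -2.756253
p = -0.041848 / -2.756253 = 0.0152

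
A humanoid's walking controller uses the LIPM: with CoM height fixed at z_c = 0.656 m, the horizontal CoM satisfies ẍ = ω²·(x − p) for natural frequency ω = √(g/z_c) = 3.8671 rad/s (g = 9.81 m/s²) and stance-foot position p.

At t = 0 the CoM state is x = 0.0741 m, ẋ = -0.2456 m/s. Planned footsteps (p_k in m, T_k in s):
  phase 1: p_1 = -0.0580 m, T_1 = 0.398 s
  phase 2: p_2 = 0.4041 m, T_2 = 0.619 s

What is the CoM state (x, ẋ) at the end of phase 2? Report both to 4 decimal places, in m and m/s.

phase 1: p=-0.0580, T=0.398, ωT=1.539106, cosh=2.437497, sinh=2.222924; start (x,ẋ)=(0.074100, -0.245600) → end (x,ẋ)=(0.122815, 0.536918)
phase 2: p=0.4041, T=0.619, ωT=2.393735, cosh=5.522810, sinh=5.431521; start (x,ẋ)=(0.122815, 0.536918) → end (x,ẋ)=(-0.395256, -2.942877)

x = -0.3953, ẋ = -2.9429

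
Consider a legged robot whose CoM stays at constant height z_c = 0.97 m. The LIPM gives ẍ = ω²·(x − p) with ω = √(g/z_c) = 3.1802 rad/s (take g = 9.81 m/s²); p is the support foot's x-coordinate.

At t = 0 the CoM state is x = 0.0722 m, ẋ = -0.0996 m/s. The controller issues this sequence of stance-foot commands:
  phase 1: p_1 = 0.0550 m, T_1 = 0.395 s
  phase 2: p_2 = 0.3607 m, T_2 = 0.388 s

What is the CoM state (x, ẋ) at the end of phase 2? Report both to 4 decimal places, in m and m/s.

x = -0.2919, ẋ = -1.8052

phase 1: p=0.0550, T=0.395, ωT=1.256179, cosh=1.898358, sinh=1.613618; start (x,ẋ)=(0.072200, -0.099600) → end (x,ẋ)=(0.037115, -0.100812)
phase 2: p=0.3607, T=0.388, ωT=1.233918, cosh=1.862904, sinh=1.571755; start (x,ẋ)=(0.037115, -0.100812) → end (x,ẋ)=(-0.291932, -1.805241)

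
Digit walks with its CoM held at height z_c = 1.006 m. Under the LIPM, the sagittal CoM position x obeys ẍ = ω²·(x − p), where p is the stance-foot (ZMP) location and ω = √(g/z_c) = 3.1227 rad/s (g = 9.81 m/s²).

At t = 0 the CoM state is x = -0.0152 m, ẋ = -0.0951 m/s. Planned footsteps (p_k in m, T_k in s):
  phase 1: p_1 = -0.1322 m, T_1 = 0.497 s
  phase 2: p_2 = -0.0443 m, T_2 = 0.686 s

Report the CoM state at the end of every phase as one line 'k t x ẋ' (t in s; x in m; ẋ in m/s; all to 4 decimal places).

1 0.4970 0.0877 0.5891
2 1.1830 1.3181 4.2751

phase 1: p=-0.1322, T=0.497, ωT=1.551982, cosh=2.466322, sinh=2.254495; start (x,ẋ)=(-0.015200, -0.095100) → end (x,ẋ)=(0.087700, 0.589146)
phase 2: p=-0.0443, T=0.686, ωT=2.142172, cosh=4.317660, sinh=4.200260; start (x,ẋ)=(0.087700, 0.589146) → end (x,ẋ)=(1.318077, 4.275068)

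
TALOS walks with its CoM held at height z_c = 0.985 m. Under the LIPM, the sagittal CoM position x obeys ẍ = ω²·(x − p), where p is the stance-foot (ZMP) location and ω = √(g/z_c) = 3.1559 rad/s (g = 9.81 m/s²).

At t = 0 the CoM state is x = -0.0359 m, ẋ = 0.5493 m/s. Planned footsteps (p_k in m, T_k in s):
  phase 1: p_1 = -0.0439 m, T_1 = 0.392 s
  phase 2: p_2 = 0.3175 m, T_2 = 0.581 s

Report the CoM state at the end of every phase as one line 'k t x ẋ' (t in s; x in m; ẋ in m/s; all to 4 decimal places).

phase 1: p=-0.0439, T=0.392, ωT=1.237113, cosh=1.867936, sinh=1.577715; start (x,ẋ)=(-0.035900, 0.549300) → end (x,ẋ)=(0.245653, 1.065890)
phase 2: p=0.3175, T=0.581, ωT=1.833578, cosh=3.208036, sinh=3.048195; start (x,ẋ)=(0.245653, 1.065890) → end (x,ẋ)=(1.116524, 2.728256)

1 0.3920 0.2457 1.0659
2 0.9730 1.1165 2.7283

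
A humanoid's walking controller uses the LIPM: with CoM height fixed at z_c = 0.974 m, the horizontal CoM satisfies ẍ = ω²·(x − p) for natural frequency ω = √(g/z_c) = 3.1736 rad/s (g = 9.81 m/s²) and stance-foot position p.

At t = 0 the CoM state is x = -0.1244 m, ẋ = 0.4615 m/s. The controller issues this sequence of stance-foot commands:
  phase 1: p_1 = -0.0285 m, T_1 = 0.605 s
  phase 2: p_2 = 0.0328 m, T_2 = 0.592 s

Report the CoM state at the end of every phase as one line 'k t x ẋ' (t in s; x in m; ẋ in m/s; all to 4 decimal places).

1 0.6050 0.1227 0.5921
2 1.1970 0.9302 2.8950

phase 1: p=-0.0285, T=0.605, ωT=1.920028, cosh=3.483876, sinh=3.337273; start (x,ẋ)=(-0.124400, 0.461500) → end (x,ẋ)=(0.122697, 0.592116)
phase 2: p=0.0328, T=0.592, ωT=1.878771, cosh=3.349117, sinh=3.196340; start (x,ẋ)=(0.122697, 0.592116) → end (x,ẋ)=(0.930235, 2.894975)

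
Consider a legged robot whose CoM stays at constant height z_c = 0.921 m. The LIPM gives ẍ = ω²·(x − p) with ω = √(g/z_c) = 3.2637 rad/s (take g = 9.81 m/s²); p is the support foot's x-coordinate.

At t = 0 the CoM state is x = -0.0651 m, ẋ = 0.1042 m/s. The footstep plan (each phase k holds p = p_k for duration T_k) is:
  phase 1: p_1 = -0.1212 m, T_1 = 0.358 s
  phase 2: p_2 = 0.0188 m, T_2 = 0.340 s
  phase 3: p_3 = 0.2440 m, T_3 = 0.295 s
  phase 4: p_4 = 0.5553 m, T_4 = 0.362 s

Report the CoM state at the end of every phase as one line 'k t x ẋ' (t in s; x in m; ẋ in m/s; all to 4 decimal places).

1 0.3580 0.0241 0.4498
2 0.6980 0.2141 0.7800
3 0.9930 0.4665 1.0611
4 1.3550 0.8768 1.4639

phase 1: p=-0.1212, T=0.358, ωT=1.168405, cosh=1.763859, sinh=1.452997; start (x,ẋ)=(-0.065100, 0.104200) → end (x,ẋ)=(0.024142, 0.449829)
phase 2: p=0.0188, T=0.340, ωT=1.109658, cosh=1.681496, sinh=1.351825; start (x,ẋ)=(0.024142, 0.449829) → end (x,ẋ)=(0.214102, 0.779955)
phase 3: p=0.2440, T=0.295, ωT=0.962791, cosh=1.500411, sinh=1.118586; start (x,ẋ)=(0.214102, 0.779955) → end (x,ẋ)=(0.466459, 1.061104)
phase 4: p=0.5553, T=0.362, ωT=1.181459, cosh=1.782979, sinh=1.476148; start (x,ẋ)=(0.466459, 1.061104) → end (x,ẋ)=(0.876828, 1.463916)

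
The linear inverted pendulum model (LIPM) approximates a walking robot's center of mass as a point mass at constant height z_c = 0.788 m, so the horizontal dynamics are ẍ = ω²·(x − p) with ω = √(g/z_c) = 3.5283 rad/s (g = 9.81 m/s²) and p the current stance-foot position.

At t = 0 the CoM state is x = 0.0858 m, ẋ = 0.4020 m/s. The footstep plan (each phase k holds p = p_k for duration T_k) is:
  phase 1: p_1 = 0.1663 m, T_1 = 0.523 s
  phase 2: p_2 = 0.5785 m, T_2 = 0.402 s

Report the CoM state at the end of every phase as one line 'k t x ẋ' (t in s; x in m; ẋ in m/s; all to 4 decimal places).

phase 1: p=0.1663, T=0.523, ωT=1.845301, cosh=3.243991, sinh=3.086013; start (x,ẋ)=(0.085800, 0.402000) → end (x,ẋ)=(0.256766, 0.427570)
phase 2: p=0.5785, T=0.402, ωT=1.418377, cosh=2.186258, sinh=1.944151; start (x,ẋ)=(0.256766, 0.427570) → end (x,ẋ)=(0.110705, -1.272170)

1 0.5230 0.2568 0.4276
2 0.9250 0.1107 -1.2722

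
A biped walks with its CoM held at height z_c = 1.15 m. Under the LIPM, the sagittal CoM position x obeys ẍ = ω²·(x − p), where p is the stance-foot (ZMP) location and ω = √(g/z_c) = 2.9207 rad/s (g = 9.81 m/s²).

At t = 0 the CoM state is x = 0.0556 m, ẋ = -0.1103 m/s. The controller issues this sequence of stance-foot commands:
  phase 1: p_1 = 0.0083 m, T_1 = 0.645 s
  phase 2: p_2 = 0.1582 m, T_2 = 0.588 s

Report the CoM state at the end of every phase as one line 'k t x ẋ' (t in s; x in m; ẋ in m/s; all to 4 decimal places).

1 0.6450 0.0461 0.0727
2 1.2330 -0.0969 -0.6731

phase 1: p=0.0083, T=0.645, ωT=1.883852, cosh=3.365399, sinh=3.213395; start (x,ẋ)=(0.055600, -0.110300) → end (x,ẋ)=(0.046130, 0.072724)
phase 2: p=0.1582, T=0.588, ωT=1.717372, cosh=2.874703, sinh=2.695166; start (x,ẋ)=(0.046130, 0.072724) → end (x,ẋ)=(-0.096860, -0.673131)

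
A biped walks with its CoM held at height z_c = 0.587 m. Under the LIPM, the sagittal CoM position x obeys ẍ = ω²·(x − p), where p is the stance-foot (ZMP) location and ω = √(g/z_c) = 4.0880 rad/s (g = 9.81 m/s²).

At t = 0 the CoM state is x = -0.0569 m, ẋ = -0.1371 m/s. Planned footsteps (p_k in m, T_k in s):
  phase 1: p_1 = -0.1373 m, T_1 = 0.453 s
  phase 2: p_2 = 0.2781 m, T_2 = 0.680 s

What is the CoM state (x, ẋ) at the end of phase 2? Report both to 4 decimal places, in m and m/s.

phase 1: p=-0.1373, T=0.453, ωT=1.851864, cosh=3.264315, sinh=3.107370; start (x,ẋ)=(-0.056900, -0.137100) → end (x,ẋ)=(0.020938, 0.573778)
phase 2: p=0.2781, T=0.680, ωT=2.779840, cosh=8.089245, sinh=8.027197; start (x,ẋ)=(0.020938, 0.573778) → end (x,ẋ)=(-0.675472, -3.797371)

x = -0.6755, ẋ = -3.7974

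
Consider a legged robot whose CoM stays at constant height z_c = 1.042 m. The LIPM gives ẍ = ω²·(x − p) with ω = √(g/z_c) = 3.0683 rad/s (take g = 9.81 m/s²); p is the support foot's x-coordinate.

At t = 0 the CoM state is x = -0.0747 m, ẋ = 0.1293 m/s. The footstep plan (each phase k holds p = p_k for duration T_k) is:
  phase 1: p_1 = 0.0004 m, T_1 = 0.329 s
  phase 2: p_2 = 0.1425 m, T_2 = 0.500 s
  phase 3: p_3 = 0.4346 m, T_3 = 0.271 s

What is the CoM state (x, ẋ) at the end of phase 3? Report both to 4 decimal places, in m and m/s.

x = -1.2115, ẋ = -4.6074

phase 1: p=0.0004, T=0.329, ωT=1.009471, cosh=1.554280, sinh=1.189868; start (x,ẋ)=(-0.074700, 0.129300) → end (x,ẋ)=(-0.066185, -0.073212)
phase 2: p=0.1425, T=0.500, ωT=1.534150, cosh=2.426510, sinh=2.210872; start (x,ẋ)=(-0.066185, -0.073212) → end (x,ẋ)=(-0.416629, -1.593287)
phase 3: p=0.4346, T=0.271, ωT=0.831509, cosh=1.366087, sinh=0.930696; start (x,ẋ)=(-0.416629, -1.593287) → end (x,ẋ)=(-1.211538, -4.607383)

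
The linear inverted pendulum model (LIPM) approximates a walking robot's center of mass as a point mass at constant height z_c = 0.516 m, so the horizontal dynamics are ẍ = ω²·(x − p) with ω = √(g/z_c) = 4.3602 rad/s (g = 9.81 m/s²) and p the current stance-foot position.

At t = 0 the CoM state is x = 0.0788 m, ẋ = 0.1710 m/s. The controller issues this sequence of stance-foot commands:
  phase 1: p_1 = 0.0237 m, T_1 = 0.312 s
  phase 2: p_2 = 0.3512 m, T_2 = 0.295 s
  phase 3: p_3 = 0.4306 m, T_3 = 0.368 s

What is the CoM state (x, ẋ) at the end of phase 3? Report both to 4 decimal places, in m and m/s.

x = 0.5774, ẋ = 0.7879

phase 1: p=0.0237, T=0.312, ωT=1.360382, cosh=2.077123, sinh=1.820560; start (x,ẋ)=(0.078800, 0.171000) → end (x,ẋ)=(0.209549, 0.792572)
phase 2: p=0.3512, T=0.295, ωT=1.286259, cosh=1.947762, sinh=1.671460; start (x,ẋ)=(0.209549, 0.792572) → end (x,ẋ)=(0.379126, 0.511404)
phase 3: p=0.4306, T=0.368, ωT=1.604554, cosh=2.588309, sinh=2.387329; start (x,ẋ)=(0.379126, 0.511404) → end (x,ẋ)=(0.577376, 0.787863)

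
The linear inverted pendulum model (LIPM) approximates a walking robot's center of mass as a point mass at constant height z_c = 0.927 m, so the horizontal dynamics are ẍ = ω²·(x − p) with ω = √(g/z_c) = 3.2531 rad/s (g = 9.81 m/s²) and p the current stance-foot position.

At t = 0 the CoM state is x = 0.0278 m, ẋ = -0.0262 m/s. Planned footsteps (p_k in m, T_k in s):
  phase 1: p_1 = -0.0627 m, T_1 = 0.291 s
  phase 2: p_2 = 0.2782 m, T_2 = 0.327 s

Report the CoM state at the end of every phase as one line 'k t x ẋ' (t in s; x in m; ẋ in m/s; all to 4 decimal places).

1 0.2910 0.0627 0.2834
2 0.6180 0.0399 -0.4353

phase 1: p=-0.0627, T=0.291, ωT=0.946652, cosh=1.482553, sinh=1.094515; start (x,ẋ)=(0.027800, -0.026200) → end (x,ẋ)=(0.062656, 0.283388)
phase 2: p=0.2782, T=0.327, ωT=1.063764, cosh=1.621205, sinh=1.276050; start (x,ẋ)=(0.062656, 0.283388) → end (x,ẋ)=(0.039920, -0.435319)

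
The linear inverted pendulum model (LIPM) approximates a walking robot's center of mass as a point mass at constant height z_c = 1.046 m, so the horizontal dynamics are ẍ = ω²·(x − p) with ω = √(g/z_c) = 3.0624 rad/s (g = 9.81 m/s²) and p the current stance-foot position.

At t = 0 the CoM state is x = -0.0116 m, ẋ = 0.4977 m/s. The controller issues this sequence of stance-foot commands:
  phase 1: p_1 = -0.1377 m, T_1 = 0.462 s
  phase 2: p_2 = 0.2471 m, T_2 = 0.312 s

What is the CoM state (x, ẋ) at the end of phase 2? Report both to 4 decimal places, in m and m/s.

x = 1.2154, ẋ = 3.4289

phase 1: p=-0.1377, T=0.462, ωT=1.414829, cosh=2.179374, sinh=1.936407; start (x,ẋ)=(-0.011600, 0.497700) → end (x,ẋ)=(0.451823, 1.832454)
phase 2: p=0.2471, T=0.312, ωT=0.955469, cosh=1.492260, sinh=1.107629; start (x,ẋ)=(0.451823, 1.832454) → end (x,ẋ)=(1.215374, 3.428921)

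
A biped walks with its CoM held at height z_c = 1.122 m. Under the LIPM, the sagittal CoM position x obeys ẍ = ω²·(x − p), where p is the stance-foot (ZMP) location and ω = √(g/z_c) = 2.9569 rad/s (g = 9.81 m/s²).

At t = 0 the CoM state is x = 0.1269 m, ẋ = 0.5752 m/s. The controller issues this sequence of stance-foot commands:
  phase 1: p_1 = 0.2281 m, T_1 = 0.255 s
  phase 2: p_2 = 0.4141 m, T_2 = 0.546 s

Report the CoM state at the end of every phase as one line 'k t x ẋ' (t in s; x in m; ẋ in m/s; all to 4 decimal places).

phase 1: p=0.2281, T=0.255, ωT=0.754009, cosh=1.297991, sinh=0.827514; start (x,ẋ)=(0.126900, 0.575200) → end (x,ẋ)=(0.257718, 0.498980)
phase 2: p=0.4141, T=0.546, ωT=1.614467, cosh=2.612104, sinh=2.413107; start (x,ẋ)=(0.257718, 0.498980) → end (x,ẋ)=(0.412829, 0.187554)

1 0.2550 0.2577 0.4990
2 0.8010 0.4128 0.1876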